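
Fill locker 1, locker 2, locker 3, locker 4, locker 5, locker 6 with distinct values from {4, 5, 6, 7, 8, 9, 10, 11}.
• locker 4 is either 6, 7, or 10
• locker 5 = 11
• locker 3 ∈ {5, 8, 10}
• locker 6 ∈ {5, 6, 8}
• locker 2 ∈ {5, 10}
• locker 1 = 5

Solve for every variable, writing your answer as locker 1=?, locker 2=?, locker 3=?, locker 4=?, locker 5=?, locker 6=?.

locker 1=5, locker 2=10, locker 3=8, locker 4=7, locker 5=11, locker 6=6

locker 1 must be 5 (only option left). Eliminate 5 elsewhere: locker 2, locker 3, locker 6.
locker 2 must be 10 (only option left). Eliminate 10 elsewhere: locker 3, locker 4.
That leaves locker 3 = 8. So locker 6 can't be 8.
locker 5's domain is down to {11}, so locker 5 = 11.
locker 6 must be 6 (only option left). Remove 6 from locker 4.
That leaves locker 4 = 7.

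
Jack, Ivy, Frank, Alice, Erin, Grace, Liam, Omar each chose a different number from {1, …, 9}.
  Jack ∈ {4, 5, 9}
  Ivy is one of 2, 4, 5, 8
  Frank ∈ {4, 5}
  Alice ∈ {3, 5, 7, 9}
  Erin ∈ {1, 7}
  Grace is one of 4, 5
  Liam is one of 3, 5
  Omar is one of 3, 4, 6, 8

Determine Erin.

Frank and Grace between them cover only {4, 5} — a naked pair. Remove those values from Jack, Ivy, Alice, Liam, Omar.
That leaves Jack = 9. Eliminate 9 elsewhere: Alice.
That leaves Liam = 3. Remove 3 from Alice, Omar.
Alice has just one choice, so Alice = 7. Strike 7 from Erin.
So Erin = 1.

1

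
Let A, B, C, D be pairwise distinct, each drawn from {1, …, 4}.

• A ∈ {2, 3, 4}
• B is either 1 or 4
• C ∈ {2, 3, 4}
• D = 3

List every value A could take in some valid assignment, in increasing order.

2, 4

D must be 3 (only option left). Eliminate 3 elsewhere: A, C.
The 3 still-open variables together cover exactly {1, 2, 4} — 3 values for 3 variables — and 1 appears only in B's list, so B = 1.
No further eliminations apply; A can still be any of 2, 4.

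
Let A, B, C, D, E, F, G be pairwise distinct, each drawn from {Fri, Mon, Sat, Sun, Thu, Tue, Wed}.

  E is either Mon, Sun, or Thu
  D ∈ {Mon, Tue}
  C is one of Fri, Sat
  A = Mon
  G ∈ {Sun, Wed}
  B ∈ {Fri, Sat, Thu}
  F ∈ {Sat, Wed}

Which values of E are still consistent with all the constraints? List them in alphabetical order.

Sun, Thu

A's domain is down to {Mon}, so A = Mon. Strike Mon from D, E.
D must be Tue (only option left).
No further eliminations apply; E can still be any of Sun, Thu.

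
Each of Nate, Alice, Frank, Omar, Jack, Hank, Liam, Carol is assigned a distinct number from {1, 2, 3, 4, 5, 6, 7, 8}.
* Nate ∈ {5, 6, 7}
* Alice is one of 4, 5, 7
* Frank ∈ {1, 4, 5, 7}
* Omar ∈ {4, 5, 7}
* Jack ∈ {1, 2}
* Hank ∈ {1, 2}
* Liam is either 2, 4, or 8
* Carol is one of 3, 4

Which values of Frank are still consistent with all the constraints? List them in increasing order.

The 8 variables draw from only 8 values {1, 2, 3, 4, 5, 6, 7, 8}, so each is used; only Carol can be 3, hence Carol = 3.
Among the 7 still-open variables, 6 fits only Nate (and all 7 values in {1, 2, 4, 5, 6, 7, 8} must be used), so Nate = 6.
The 6 still-open variables together cover exactly {1, 2, 4, 5, 7, 8} — 6 values for 6 variables — and 8 appears only in Liam's list, so Liam = 8.
The 2 variables Jack and Hank are confined to {1, 2}, which locks those values in; drop them from Frank.
No further eliminations apply; Frank can still be any of 4, 5, 7.

4, 5, 7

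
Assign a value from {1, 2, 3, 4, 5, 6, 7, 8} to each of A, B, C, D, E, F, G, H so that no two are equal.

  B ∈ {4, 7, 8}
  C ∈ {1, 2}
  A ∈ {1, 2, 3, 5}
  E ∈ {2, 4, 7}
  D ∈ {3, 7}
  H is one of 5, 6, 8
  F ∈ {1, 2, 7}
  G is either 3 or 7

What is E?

4

The 8 variables together cover exactly {1, 2, 3, 4, 5, 6, 7, 8} — 8 values for 8 variables — and 6 appears only in H's list, so H = 6.
The 7 still-open variables draw from only 7 values {1, 2, 3, 4, 5, 7, 8}, so each is used; only A can be 5, hence A = 5.
The 6 still-open variables together cover exactly {1, 2, 3, 4, 7, 8} — 6 values for 6 variables — and 8 appears only in B's list, so B = 8.
The 5 still-open variables together cover exactly {1, 2, 3, 4, 7} — 5 values for 5 variables — and 4 appears only in E's list, so E = 4.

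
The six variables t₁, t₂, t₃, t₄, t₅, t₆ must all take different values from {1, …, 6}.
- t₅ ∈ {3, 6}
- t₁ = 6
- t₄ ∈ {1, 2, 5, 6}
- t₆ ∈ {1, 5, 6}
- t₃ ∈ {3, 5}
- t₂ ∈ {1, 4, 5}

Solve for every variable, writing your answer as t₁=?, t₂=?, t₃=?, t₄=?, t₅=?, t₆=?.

t₁ must be 6 (only option left). Eliminate 6 elsewhere: t₄, t₅, t₆.
t₅ has just one choice, so t₅ = 3. So t₃ can't be 3.
t₃ must be 5 (only option left). Remove 5 from t₂, t₄, t₆.
That leaves t₆ = 1. So t₂, t₄ can't be 1.
t₂'s domain is down to {4}, so t₂ = 4.
t₄'s domain is down to {2}, so t₄ = 2.

t₁=6, t₂=4, t₃=5, t₄=2, t₅=3, t₆=1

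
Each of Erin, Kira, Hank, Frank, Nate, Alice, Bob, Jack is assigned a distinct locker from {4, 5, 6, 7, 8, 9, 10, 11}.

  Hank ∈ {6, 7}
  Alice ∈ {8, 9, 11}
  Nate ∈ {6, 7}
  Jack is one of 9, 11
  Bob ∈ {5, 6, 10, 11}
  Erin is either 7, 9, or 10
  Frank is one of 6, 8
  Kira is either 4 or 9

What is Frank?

8

The 8 variables together cover exactly {4, 5, 6, 7, 8, 9, 10, 11} — 8 values for 8 variables — and 4 appears only in Kira's list, so Kira = 4.
The 7 still-open variables draw from only 7 values {5, 6, 7, 8, 9, 10, 11}, so each is used; only Bob can be 5, hence Bob = 5.
The 6 still-open variables together cover exactly {6, 7, 8, 9, 10, 11} — 6 values for 6 variables — and 10 appears only in Erin's list, so Erin = 10.
The 2 variables Hank and Nate are confined to {6, 7}, which locks those values in; drop them from Frank.
So Frank = 8.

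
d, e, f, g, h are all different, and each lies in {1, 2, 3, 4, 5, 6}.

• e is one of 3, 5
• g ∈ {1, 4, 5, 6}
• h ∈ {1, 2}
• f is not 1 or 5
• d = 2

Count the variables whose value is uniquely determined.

d's domain is down to {2}, so d = 2. Remove 2 from f, h.
h has just one choice, so h = 1. Remove 1 from g.
Determined: d=2, h=1. The other variables each still have more than one consistent value. That makes 2.

2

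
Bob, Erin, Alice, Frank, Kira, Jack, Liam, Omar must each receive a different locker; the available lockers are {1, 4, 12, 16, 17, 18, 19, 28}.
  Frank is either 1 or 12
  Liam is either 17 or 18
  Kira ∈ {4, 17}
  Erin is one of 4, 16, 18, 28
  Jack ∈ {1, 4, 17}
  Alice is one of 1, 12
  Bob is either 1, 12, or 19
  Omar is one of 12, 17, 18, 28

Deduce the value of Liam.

18

Among the 8 variables, 16 fits only Erin (and all 8 values in {1, 4, 12, 16, 17, 18, 19, 28} must be used), so Erin = 16.
The 7 still-open variables together cover exactly {1, 4, 12, 17, 18, 19, 28} — 7 values for 7 variables — and 19 appears only in Bob's list, so Bob = 19.
Among the 6 still-open variables, 28 fits only Omar (and all 6 values in {1, 4, 12, 17, 18, 28} must be used), so Omar = 28.
The 5 still-open variables draw from only 5 values {1, 4, 12, 17, 18}, so each is used; only Liam can be 18, hence Liam = 18.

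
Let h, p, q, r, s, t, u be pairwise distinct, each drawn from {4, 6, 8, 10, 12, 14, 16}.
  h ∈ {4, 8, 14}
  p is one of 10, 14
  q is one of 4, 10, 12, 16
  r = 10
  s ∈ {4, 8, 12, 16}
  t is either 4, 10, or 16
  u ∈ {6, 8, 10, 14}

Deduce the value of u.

6

r's domain is down to {10}, so r = 10. Eliminate 10 elsewhere: p, q, t, u.
p has just one choice, so p = 14. Strike 14 from h, u.
The 5 still-open variables draw from only 5 values {4, 6, 8, 12, 16}, so each is used; only u can be 6, hence u = 6.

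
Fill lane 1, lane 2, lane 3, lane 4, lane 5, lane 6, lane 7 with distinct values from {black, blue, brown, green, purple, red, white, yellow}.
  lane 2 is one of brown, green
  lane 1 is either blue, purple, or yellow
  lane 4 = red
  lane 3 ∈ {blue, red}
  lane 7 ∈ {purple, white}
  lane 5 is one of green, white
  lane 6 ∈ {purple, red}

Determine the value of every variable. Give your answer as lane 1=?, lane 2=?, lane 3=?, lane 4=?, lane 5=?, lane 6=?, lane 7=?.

lane 1=yellow, lane 2=brown, lane 3=blue, lane 4=red, lane 5=green, lane 6=purple, lane 7=white

lane 4 has just one choice, so lane 4 = red. Remove red from lane 3, lane 6.
lane 6 has just one choice, so lane 6 = purple. So lane 1, lane 7 can't be purple.
lane 7 has just one choice, so lane 7 = white. Strike white from lane 5.
lane 3 must be blue (only option left). Eliminate blue elsewhere: lane 1.
lane 5's domain is down to {green}, so lane 5 = green. So lane 2 can't be green.
lane 1's domain is down to {yellow}, so lane 1 = yellow.
lane 2's domain is down to {brown}, so lane 2 = brown.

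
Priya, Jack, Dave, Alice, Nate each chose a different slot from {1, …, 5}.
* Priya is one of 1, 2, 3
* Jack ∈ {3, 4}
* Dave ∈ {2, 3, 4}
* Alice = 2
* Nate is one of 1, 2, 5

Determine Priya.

1

Alice must be 2 (only option left). So Priya, Dave, Nate can't be 2.
The 4 still-open variables draw from only 4 values {1, 3, 4, 5}, so each is used; only Nate can be 5, hence Nate = 5.
The 3 still-open variables draw from only 3 values {1, 3, 4}, so each is used; only Priya can be 1, hence Priya = 1.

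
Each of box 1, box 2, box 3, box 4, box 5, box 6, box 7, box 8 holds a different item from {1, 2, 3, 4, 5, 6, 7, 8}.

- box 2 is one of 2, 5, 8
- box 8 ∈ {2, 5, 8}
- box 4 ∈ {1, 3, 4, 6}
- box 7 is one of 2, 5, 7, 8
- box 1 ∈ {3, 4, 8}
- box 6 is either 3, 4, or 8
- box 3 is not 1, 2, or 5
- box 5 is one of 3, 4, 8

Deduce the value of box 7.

The 8 variables draw from only 8 values {1, 2, 3, 4, 5, 6, 7, 8}, so each is used; only box 4 can be 1, hence box 4 = 1.
The 7 still-open variables together cover exactly {2, 3, 4, 5, 6, 7, 8} — 7 values for 7 variables — and 6 appears only in box 3's list, so box 3 = 6.
The 6 still-open variables draw from only 6 values {2, 3, 4, 5, 7, 8}, so each is used; only box 7 can be 7, hence box 7 = 7.

7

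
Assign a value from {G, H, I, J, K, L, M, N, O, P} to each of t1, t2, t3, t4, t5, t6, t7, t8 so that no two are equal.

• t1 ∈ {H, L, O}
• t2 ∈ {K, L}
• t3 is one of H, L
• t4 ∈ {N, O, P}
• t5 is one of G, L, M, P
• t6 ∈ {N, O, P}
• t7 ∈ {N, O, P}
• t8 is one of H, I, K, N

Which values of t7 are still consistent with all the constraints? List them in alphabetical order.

The 3 variables t4, t6, t7 are confined to {N, O, P}, which locks those values in; drop them from t1, t5, t8.
t1 and t3 share exactly the 2 values {H, L}; by pigeonhole those values go to them, so strike H, L from t2, t5, t8.
t2 has just one choice, so t2 = K. Eliminate K elsewhere: t8.
t8's domain is down to {I}, so t8 = I.
No further eliminations apply; t7 can still be any of N, O, P.

N, O, P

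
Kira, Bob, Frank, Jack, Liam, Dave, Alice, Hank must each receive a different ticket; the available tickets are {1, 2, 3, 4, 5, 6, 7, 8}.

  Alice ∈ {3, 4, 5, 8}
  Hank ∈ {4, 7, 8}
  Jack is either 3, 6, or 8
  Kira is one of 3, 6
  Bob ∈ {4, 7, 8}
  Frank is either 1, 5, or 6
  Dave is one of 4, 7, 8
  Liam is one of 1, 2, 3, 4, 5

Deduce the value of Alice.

The 8 variables draw from only 8 values {1, 2, 3, 4, 5, 6, 7, 8}, so each is used; only Liam can be 2, hence Liam = 2.
Among the 7 still-open variables, 1 fits only Frank (and all 7 values in {1, 3, 4, 5, 6, 7, 8} must be used), so Frank = 1.
The 6 still-open variables draw from only 6 values {3, 4, 5, 6, 7, 8}, so each is used; only Alice can be 5, hence Alice = 5.

5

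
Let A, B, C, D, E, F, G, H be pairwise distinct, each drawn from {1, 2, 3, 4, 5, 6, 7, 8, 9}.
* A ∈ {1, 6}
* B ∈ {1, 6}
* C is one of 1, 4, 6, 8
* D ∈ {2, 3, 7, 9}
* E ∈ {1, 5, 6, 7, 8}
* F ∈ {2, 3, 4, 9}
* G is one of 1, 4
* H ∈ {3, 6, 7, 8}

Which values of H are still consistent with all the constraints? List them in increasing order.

3, 7

A and B between them cover only {1, 6} — a naked pair. Remove those values from C, E, G, H.
G must be 4 (only option left). Strike 4 from C, F.
C must be 8 (only option left). Remove 8 from E, H.
No further eliminations apply; H can still be any of 3, 7.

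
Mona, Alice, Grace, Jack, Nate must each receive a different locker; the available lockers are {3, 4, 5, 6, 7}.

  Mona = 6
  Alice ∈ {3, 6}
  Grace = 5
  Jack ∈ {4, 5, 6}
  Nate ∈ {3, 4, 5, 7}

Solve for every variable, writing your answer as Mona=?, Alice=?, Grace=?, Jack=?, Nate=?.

Mona's domain is down to {6}, so Mona = 6. Remove 6 from Alice, Jack.
That leaves Alice = 3. Remove 3 from Nate.
Grace has just one choice, so Grace = 5. Strike 5 from Jack, Nate.
That leaves Jack = 4. So Nate can't be 4.
Nate's domain is down to {7}, so Nate = 7.

Mona=6, Alice=3, Grace=5, Jack=4, Nate=7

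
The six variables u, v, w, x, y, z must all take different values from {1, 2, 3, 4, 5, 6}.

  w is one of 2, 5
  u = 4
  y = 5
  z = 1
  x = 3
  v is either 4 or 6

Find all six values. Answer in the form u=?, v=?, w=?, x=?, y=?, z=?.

u must be 4 (only option left). Strike 4 from v.
v's domain is down to {6}, so v = 6.
x's domain is down to {3}, so x = 3.
That leaves y = 5. Remove 5 from w.
That leaves z = 1.
w has just one choice, so w = 2.

u=4, v=6, w=2, x=3, y=5, z=1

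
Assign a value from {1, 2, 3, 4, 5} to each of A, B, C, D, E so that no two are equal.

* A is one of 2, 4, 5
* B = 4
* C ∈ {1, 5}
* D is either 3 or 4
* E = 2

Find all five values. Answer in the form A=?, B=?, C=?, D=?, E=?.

B must be 4 (only option left). So A, D can't be 4.
D's domain is down to {3}, so D = 3.
E must be 2 (only option left). Eliminate 2 elsewhere: A.
A must be 5 (only option left). So C can't be 5.
C must be 1 (only option left).

A=5, B=4, C=1, D=3, E=2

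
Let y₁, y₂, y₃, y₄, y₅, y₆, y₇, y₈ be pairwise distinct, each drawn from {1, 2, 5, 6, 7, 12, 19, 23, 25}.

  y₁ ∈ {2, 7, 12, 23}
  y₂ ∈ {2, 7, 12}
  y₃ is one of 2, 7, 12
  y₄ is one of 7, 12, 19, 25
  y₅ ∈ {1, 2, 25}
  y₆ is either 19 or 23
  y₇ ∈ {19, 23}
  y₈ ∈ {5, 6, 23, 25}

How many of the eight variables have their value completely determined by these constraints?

The 2 variables y₆ and y₇ are confined to {19, 23}, which locks those values in; drop them from y₁, y₄, y₈.
y₁, y₂, y₃ between them cover only {2, 7, 12} — a naked triple. Remove those values from y₄, y₅.
y₄ has just one choice, so y₄ = 25. Remove 25 from y₅, y₈.
That leaves y₅ = 1.
Determined: y₄=25, y₅=1. The other variables each still have more than one consistent value. That makes 2.

2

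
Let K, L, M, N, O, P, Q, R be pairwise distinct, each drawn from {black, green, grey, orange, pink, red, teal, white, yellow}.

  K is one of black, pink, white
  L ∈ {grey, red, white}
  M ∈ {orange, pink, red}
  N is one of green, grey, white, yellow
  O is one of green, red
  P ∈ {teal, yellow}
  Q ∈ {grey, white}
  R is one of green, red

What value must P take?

teal

O and R share exactly the 2 values {green, red}; by pigeonhole those values go to them, so strike green, red from L, M, N.
The 2 variables L and Q are confined to {grey, white}, which locks those values in; drop them from K, N.
N has just one choice, so N = yellow. Strike yellow from P.
So P = teal.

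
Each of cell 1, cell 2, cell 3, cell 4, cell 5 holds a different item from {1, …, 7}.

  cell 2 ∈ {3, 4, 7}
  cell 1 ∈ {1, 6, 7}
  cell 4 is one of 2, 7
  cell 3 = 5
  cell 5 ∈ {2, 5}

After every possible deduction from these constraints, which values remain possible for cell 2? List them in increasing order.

cell 3 must be 5 (only option left). Remove 5 from cell 5.
cell 5 has just one choice, so cell 5 = 2. So cell 4 can't be 2.
cell 4 has just one choice, so cell 4 = 7. Eliminate 7 elsewhere: cell 1, cell 2.
No further eliminations apply; cell 2 can still be any of 3, 4.

3, 4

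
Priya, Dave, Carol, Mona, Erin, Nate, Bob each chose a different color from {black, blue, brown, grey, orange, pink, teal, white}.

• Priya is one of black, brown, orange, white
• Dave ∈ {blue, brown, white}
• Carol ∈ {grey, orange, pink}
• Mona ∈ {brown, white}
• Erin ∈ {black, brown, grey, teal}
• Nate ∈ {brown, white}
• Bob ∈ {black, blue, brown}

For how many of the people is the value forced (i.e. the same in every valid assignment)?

The 2 variables Mona and Nate are confined to {brown, white}, which locks those values in; drop them from Priya, Dave, Erin, Bob.
Dave's domain is down to {blue}, so Dave = blue. So Bob can't be blue.
Bob must be black (only option left). Remove black from Priya, Erin.
Priya's domain is down to {orange}, so Priya = orange. Remove orange from Carol.
Determined: Priya=orange, Dave=blue, Bob=black. The other people each still have more than one consistent value. That makes 3.

3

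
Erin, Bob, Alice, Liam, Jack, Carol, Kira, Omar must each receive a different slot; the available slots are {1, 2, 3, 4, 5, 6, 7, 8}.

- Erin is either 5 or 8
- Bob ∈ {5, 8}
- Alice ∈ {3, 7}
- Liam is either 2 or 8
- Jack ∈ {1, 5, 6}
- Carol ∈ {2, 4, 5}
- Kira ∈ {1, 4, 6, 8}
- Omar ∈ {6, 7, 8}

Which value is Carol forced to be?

Among the 8 variables, 3 fits only Alice (and all 8 values in {1, 2, 3, 4, 5, 6, 7, 8} must be used), so Alice = 3.
The 7 still-open variables draw from only 7 values {1, 2, 4, 5, 6, 7, 8}, so each is used; only Omar can be 7, hence Omar = 7.
Erin and Bob between them cover only {5, 8} — a naked pair. Remove those values from Liam, Jack, Carol, Kira.
That leaves Liam = 2. Eliminate 2 elsewhere: Carol.
So Carol = 4.

4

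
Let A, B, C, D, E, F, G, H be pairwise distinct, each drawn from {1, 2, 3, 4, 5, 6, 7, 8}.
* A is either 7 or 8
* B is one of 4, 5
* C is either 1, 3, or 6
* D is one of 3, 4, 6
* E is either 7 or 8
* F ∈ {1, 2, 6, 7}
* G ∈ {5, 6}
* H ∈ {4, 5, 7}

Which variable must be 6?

G

The 8 variables draw from only 8 values {1, 2, 3, 4, 5, 6, 7, 8}, so each is used; only F can be 2, hence F = 2.
The 7 still-open variables together cover exactly {1, 3, 4, 5, 6, 7, 8} — 7 values for 7 variables — and 1 appears only in C's list, so C = 1.
The 6 still-open variables draw from only 6 values {3, 4, 5, 6, 7, 8}, so each is used; only D can be 3, hence D = 3.
The 5 still-open variables together cover exactly {4, 5, 6, 7, 8} — 5 values for 5 variables — and 6 appears only in G's list, so G = 6.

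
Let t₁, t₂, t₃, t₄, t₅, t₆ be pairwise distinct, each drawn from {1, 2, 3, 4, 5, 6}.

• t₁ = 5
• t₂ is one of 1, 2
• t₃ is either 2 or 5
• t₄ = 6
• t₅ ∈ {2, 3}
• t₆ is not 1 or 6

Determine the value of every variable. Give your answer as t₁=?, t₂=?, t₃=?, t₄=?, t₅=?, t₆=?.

t₁=5, t₂=1, t₃=2, t₄=6, t₅=3, t₆=4

t₁ has just one choice, so t₁ = 5. Eliminate 5 elsewhere: t₃, t₆.
t₃ must be 2 (only option left). Strike 2 from t₂, t₅, t₆.
t₄ must be 6 (only option left).
t₅ must be 3 (only option left). Remove 3 from t₆.
t₆ has just one choice, so t₆ = 4.
t₂'s domain is down to {1}, so t₂ = 1.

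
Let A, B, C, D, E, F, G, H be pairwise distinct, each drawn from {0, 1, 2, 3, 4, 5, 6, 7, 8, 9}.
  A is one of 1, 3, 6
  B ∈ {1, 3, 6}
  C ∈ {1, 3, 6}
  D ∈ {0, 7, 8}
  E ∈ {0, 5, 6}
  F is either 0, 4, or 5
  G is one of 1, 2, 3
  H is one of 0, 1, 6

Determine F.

4

The 3 variables A, B, C are confined to {1, 3, 6}, which locks those values in; drop them from E, G, H.
G has just one choice, so G = 2.
H must be 0 (only option left). Eliminate 0 elsewhere: D, E, F.
E must be 5 (only option left). Eliminate 5 elsewhere: F.
So F = 4.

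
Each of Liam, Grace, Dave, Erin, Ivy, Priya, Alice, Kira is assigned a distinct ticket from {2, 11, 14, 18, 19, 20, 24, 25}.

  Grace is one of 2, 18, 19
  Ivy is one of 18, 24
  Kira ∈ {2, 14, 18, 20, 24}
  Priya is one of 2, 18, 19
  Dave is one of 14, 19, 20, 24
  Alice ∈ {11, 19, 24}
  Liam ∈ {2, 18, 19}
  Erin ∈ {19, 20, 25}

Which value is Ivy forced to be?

24

The 8 variables draw from only 8 values {2, 11, 14, 18, 19, 20, 24, 25}, so each is used; only Alice can be 11, hence Alice = 11.
Among the 7 still-open variables, 25 fits only Erin (and all 7 values in {2, 14, 18, 19, 20, 24, 25} must be used), so Erin = 25.
Liam, Grace, Priya between them cover only {2, 18, 19} — a naked triple. Remove those values from Dave, Ivy, Kira.
So Ivy = 24.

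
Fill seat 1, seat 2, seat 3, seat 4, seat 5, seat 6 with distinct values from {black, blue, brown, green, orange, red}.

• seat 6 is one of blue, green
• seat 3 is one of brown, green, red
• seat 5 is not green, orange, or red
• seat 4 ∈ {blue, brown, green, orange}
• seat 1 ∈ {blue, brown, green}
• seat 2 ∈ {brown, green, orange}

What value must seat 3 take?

red

Among the 6 variables, black fits only seat 5 (and all 6 values in {black, blue, brown, green, orange, red} must be used), so seat 5 = black.
The 5 still-open variables together cover exactly {blue, brown, green, orange, red} — 5 values for 5 variables — and red appears only in seat 3's list, so seat 3 = red.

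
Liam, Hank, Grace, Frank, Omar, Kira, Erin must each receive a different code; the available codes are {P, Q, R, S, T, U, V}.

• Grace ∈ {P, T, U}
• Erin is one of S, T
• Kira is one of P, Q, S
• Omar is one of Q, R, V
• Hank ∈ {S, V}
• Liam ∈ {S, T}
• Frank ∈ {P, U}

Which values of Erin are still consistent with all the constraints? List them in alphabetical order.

Among the 7 variables, R fits only Omar (and all 7 values in {P, Q, R, S, T, U, V} must be used), so Omar = R.
Among the 6 still-open variables, Q fits only Kira (and all 6 values in {P, Q, S, T, U, V} must be used), so Kira = Q.
The 5 still-open variables draw from only 5 values {P, S, T, U, V}, so each is used; only Hank can be V, hence Hank = V.
The 2 variables Liam and Erin are confined to {S, T}, which locks those values in; drop them from Grace.
No further eliminations apply; Erin can still be any of S, T.

S, T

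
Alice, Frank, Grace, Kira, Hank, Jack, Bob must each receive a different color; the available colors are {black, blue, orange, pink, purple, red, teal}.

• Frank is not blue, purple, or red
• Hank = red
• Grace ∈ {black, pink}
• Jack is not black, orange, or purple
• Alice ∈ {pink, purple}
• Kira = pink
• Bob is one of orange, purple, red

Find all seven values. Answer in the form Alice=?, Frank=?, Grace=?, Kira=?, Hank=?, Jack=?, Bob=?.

Alice=purple, Frank=teal, Grace=black, Kira=pink, Hank=red, Jack=blue, Bob=orange

Kira has just one choice, so Kira = pink. Remove pink from Alice, Frank, Grace, Jack.
That leaves Hank = red. Strike red from Jack, Bob.
That leaves Alice = purple. Remove purple from Bob.
Grace's domain is down to {black}, so Grace = black. So Frank can't be black.
Bob has just one choice, so Bob = orange. Eliminate orange elsewhere: Frank.
Frank has just one choice, so Frank = teal. Remove teal from Jack.
Jack's domain is down to {blue}, so Jack = blue.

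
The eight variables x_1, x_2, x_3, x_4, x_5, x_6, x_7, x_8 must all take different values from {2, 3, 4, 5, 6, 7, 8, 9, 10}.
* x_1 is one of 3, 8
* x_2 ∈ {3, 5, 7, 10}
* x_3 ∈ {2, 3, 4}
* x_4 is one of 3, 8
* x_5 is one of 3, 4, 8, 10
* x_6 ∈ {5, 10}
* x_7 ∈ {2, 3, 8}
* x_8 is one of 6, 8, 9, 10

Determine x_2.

x_1 and x_4 share exactly the 2 values {3, 8}; by pigeonhole those values go to them, so strike 3, 8 from x_2, x_3, x_5, x_7, x_8.
x_7 must be 2 (only option left). Remove 2 from x_3.
x_3's domain is down to {4}, so x_3 = 4. So x_5 can't be 4.
x_5 has just one choice, so x_5 = 10. Eliminate 10 elsewhere: x_2, x_6, x_8.
That leaves x_6 = 5. Strike 5 from x_2.
So x_2 = 7.

7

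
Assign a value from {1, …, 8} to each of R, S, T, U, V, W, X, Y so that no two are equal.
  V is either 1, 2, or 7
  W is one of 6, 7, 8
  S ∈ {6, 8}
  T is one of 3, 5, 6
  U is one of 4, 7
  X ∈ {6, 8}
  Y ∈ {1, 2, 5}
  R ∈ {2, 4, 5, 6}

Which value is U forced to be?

The 8 variables draw from only 8 values {1, 2, 3, 4, 5, 6, 7, 8}, so each is used; only T can be 3, hence T = 3.
S and X between them cover only {6, 8} — a naked pair. Remove those values from R, W.
That leaves W = 7. Remove 7 from U, V.
So U = 4.

4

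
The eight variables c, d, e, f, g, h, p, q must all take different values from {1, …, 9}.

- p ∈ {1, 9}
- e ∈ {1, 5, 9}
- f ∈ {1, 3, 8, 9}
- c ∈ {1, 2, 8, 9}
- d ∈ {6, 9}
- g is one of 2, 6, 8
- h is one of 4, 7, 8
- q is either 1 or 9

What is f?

p and q share exactly the 2 values {1, 9}; by pigeonhole those values go to them, so strike 1, 9 from c, d, e, f.
d's domain is down to {6}, so d = 6. Strike 6 from g.
That leaves e = 5.
c and g between them cover only {2, 8} — a naked pair. Remove those values from f, h.
So f = 3.

3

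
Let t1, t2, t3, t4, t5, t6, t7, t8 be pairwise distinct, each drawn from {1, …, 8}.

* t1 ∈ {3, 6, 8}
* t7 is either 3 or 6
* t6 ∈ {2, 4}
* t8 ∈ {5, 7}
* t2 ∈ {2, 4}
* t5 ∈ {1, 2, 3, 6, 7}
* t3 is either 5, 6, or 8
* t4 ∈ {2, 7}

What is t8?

5

The 8 variables draw from only 8 values {1, 2, 3, 4, 5, 6, 7, 8}, so each is used; only t5 can be 1, hence t5 = 1.
The 2 variables t2 and t6 are confined to {2, 4}, which locks those values in; drop them from t4.
t4's domain is down to {7}, so t4 = 7. So t8 can't be 7.
So t8 = 5.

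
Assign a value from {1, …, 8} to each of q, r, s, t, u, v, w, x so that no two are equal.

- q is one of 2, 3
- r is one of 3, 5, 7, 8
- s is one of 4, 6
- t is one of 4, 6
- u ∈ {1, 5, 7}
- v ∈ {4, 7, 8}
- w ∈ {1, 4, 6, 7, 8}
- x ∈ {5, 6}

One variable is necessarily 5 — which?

Among the 8 variables, 2 fits only q (and all 8 values in {1, 2, 3, 4, 5, 6, 7, 8} must be used), so q = 2.
Among the 7 still-open variables, 3 fits only r (and all 7 values in {1, 3, 4, 5, 6, 7, 8} must be used), so r = 3.
s and t share exactly the 2 values {4, 6}; by pigeonhole those values go to them, so strike 4, 6 from v, w, x.
So 5 goes to x.

x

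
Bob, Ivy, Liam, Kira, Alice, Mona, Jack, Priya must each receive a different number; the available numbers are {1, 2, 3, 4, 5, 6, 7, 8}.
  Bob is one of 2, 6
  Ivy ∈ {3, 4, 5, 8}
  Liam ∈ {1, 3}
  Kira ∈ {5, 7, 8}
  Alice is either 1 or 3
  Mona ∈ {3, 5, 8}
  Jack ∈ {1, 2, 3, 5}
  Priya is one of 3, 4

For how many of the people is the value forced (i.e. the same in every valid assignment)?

The 8 variables draw from only 8 values {1, 2, 3, 4, 5, 6, 7, 8}, so each is used; only Bob can be 6, hence Bob = 6.
The 7 still-open variables together cover exactly {1, 2, 3, 4, 5, 7, 8} — 7 values for 7 variables — and 2 appears only in Jack's list, so Jack = 2.
Among the 6 still-open variables, 7 fits only Kira (and all 6 values in {1, 3, 4, 5, 7, 8} must be used), so Kira = 7.
Liam and Alice share exactly the 2 values {1, 3}; by pigeonhole those values go to them, so strike 1, 3 from Ivy, Mona, Priya.
That leaves Priya = 4. So Ivy can't be 4.
Determined: Bob=6, Kira=7, Jack=2, Priya=4. The other people each still have more than one consistent value. That makes 4.

4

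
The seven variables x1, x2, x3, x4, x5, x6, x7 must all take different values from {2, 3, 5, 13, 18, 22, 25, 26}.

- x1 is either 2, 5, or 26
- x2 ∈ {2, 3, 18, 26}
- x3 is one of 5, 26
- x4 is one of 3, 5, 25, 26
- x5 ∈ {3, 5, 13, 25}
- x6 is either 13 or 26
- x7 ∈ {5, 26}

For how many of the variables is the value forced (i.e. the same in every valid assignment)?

3

The 7 variables draw from only 7 values {2, 3, 5, 13, 18, 25, 26}, so each is used; only x2 can be 18, hence x2 = 18.
Among the 6 still-open variables, 2 fits only x1 (and all 6 values in {2, 3, 5, 13, 25, 26} must be used), so x1 = 2.
x3 and x7 share exactly the 2 values {5, 26}; by pigeonhole those values go to them, so strike 5, 26 from x4, x5, x6.
x6 must be 13 (only option left). Eliminate 13 elsewhere: x5.
Determined: x1=2, x2=18, x6=13. The other variables each still have more than one consistent value. That makes 3.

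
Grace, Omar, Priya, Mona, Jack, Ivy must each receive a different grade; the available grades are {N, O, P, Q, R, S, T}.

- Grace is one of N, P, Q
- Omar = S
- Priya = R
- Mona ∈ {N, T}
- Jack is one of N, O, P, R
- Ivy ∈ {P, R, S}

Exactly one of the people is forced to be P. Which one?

Omar's domain is down to {S}, so Omar = S. Remove S from Ivy.
That leaves Priya = R. Strike R from Jack, Ivy.
So P goes to Ivy.

Ivy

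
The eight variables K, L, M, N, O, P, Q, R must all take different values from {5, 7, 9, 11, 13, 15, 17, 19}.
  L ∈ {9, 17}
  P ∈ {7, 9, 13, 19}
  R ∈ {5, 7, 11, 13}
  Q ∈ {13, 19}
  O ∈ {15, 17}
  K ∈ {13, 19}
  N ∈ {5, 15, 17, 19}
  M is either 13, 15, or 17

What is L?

9

Among the 8 variables, 11 fits only R (and all 8 values in {5, 7, 9, 11, 13, 15, 17, 19} must be used), so R = 11.
The 7 still-open variables together cover exactly {5, 7, 9, 13, 15, 17, 19} — 7 values for 7 variables — and 5 appears only in N's list, so N = 5.
The 6 still-open variables draw from only 6 values {7, 9, 13, 15, 17, 19}, so each is used; only P can be 7, hence P = 7.
Among the 5 still-open variables, 9 fits only L (and all 5 values in {9, 13, 15, 17, 19} must be used), so L = 9.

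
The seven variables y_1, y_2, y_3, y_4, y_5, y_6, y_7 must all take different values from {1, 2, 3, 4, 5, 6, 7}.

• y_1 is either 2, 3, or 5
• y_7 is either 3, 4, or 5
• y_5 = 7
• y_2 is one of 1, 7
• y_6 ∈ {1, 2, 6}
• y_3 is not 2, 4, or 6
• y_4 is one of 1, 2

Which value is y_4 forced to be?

y_5's domain is down to {7}, so y_5 = 7. Strike 7 from y_2, y_3.
y_2 has just one choice, so y_2 = 1. Strike 1 from y_3, y_4, y_6.
So y_4 = 2.

2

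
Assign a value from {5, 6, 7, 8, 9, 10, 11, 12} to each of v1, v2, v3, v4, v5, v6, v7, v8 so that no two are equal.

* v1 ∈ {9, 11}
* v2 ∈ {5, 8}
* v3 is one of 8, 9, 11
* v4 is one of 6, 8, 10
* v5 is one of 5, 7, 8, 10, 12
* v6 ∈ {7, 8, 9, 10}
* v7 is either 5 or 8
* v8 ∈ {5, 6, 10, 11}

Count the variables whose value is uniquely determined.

2

The 8 variables together cover exactly {5, 6, 7, 8, 9, 10, 11, 12} — 8 values for 8 variables — and 12 appears only in v5's list, so v5 = 12.
The 7 still-open variables draw from only 7 values {5, 6, 7, 8, 9, 10, 11}, so each is used; only v6 can be 7, hence v6 = 7.
The 2 variables v2 and v7 are confined to {5, 8}, which locks those values in; drop them from v3, v4, v8.
v1 and v3 share exactly the 2 values {9, 11}; by pigeonhole those values go to them, so strike 9, 11 from v8.
Determined: v5=12, v6=7. The other variables each still have more than one consistent value. That makes 2.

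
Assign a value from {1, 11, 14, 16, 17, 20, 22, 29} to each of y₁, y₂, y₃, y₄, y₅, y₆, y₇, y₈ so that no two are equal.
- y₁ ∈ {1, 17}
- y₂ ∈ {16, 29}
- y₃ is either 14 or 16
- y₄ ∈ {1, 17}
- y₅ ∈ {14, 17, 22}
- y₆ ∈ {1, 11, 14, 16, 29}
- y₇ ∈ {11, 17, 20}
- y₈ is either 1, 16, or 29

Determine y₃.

Among the 8 variables, 20 fits only y₇ (and all 8 values in {1, 11, 14, 16, 17, 20, 22, 29} must be used), so y₇ = 20.
The 7 still-open variables together cover exactly {1, 11, 14, 16, 17, 22, 29} — 7 values for 7 variables — and 11 appears only in y₆'s list, so y₆ = 11.
The 6 still-open variables together cover exactly {1, 14, 16, 17, 22, 29} — 6 values for 6 variables — and 22 appears only in y₅'s list, so y₅ = 22.
The 5 still-open variables draw from only 5 values {1, 14, 16, 17, 29}, so each is used; only y₃ can be 14, hence y₃ = 14.

14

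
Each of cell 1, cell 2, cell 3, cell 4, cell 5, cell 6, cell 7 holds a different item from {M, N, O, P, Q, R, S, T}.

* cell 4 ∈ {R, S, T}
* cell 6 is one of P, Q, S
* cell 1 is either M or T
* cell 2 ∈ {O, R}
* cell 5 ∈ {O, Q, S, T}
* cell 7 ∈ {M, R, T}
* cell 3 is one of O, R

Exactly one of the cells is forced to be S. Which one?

The 7 variables together cover exactly {M, O, P, Q, R, S, T} — 7 values for 7 variables — and P appears only in cell 6's list, so cell 6 = P.
The 6 still-open variables draw from only 6 values {M, O, Q, R, S, T}, so each is used; only cell 5 can be Q, hence cell 5 = Q.
Among the 5 still-open variables, S fits only cell 4 (and all 5 values in {M, O, R, S, T} must be used), so cell 4 = S.

cell 4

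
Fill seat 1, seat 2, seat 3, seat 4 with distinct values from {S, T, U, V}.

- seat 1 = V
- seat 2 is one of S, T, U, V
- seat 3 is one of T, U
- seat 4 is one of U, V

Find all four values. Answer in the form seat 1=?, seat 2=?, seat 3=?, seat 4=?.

seat 1's domain is down to {V}, so seat 1 = V. Strike V from seat 2, seat 4.
That leaves seat 4 = U. Remove U from seat 2, seat 3.
seat 3's domain is down to {T}, so seat 3 = T. Strike T from seat 2.
seat 2 has just one choice, so seat 2 = S.

seat 1=V, seat 2=S, seat 3=T, seat 4=U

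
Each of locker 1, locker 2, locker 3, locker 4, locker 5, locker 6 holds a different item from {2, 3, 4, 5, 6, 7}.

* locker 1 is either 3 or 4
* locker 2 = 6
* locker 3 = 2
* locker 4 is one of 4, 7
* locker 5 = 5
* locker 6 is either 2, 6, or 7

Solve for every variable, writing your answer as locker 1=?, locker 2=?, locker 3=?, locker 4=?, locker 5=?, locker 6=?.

locker 1=3, locker 2=6, locker 3=2, locker 4=4, locker 5=5, locker 6=7

locker 2's domain is down to {6}, so locker 2 = 6. Strike 6 from locker 6.
locker 3 must be 2 (only option left). Remove 2 from locker 6.
locker 5 must be 5 (only option left).
locker 6 must be 7 (only option left). So locker 4 can't be 7.
locker 4 has just one choice, so locker 4 = 4. So locker 1 can't be 4.
locker 1's domain is down to {3}, so locker 1 = 3.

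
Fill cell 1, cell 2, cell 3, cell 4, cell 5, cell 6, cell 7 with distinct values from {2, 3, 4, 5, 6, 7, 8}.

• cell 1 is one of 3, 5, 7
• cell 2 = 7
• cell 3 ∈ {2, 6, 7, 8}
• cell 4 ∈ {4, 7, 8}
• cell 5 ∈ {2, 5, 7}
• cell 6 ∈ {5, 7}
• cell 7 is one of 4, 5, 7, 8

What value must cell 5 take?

cell 2 has just one choice, so cell 2 = 7. Strike 7 from cell 1, cell 3, cell 4, cell 5, cell 6, cell 7.
cell 6 has just one choice, so cell 6 = 5. Remove 5 from cell 1, cell 5, cell 7.
So cell 5 = 2.

2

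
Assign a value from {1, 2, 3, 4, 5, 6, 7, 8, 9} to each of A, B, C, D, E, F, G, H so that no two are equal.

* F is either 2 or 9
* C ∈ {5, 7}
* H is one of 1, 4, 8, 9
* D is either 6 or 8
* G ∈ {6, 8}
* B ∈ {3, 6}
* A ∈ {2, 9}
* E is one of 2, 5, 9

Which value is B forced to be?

A and F between them cover only {2, 9} — a naked pair. Remove those values from E, H.
E's domain is down to {5}, so E = 5. Strike 5 from C.
That leaves C = 7.
D and G between them cover only {6, 8} — a naked pair. Remove those values from B, H.
So B = 3.

3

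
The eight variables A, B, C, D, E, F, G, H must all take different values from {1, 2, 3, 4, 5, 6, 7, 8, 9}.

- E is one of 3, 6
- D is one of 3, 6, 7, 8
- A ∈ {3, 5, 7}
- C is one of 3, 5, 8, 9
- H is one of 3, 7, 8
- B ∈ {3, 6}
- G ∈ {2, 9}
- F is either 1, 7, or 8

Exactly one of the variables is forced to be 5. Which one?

The 8 variables draw from only 8 values {1, 2, 3, 5, 6, 7, 8, 9}, so each is used; only F can be 1, hence F = 1.
The 7 still-open variables together cover exactly {2, 3, 5, 6, 7, 8, 9} — 7 values for 7 variables — and 2 appears only in G's list, so G = 2.
The 6 still-open variables draw from only 6 values {3, 5, 6, 7, 8, 9}, so each is used; only C can be 9, hence C = 9.
The 5 still-open variables draw from only 5 values {3, 5, 6, 7, 8}, so each is used; only A can be 5, hence A = 5.

A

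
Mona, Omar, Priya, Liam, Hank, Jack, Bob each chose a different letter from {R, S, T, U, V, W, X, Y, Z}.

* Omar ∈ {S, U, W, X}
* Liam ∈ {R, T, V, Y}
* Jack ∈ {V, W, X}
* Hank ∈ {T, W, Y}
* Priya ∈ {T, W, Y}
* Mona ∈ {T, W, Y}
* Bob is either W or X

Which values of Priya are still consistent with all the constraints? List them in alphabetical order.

Mona, Priya, Hank share exactly the 3 values {T, W, Y}; by pigeonhole those values go to them, so strike T, W, Y from Omar, Liam, Jack, Bob.
That leaves Bob = X. So Omar, Jack can't be X.
Jack must be V (only option left). So Liam can't be V.
Liam's domain is down to {R}, so Liam = R.
No further eliminations apply; Priya can still be any of T, W, Y.

T, W, Y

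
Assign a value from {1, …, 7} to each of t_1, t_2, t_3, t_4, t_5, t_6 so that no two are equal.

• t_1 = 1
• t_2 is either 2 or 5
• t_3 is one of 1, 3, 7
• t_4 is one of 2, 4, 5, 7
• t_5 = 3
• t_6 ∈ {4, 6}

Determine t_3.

7

t_1 must be 1 (only option left). So t_3 can't be 1.
That leaves t_5 = 3. So t_3 can't be 3.
So t_3 = 7.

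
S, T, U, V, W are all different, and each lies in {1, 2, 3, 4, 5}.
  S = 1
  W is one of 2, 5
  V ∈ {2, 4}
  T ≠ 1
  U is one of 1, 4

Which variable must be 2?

S's domain is down to {1}, so S = 1. So U can't be 1.
U has just one choice, so U = 4. Remove 4 from T, V.
So 2 goes to V.

V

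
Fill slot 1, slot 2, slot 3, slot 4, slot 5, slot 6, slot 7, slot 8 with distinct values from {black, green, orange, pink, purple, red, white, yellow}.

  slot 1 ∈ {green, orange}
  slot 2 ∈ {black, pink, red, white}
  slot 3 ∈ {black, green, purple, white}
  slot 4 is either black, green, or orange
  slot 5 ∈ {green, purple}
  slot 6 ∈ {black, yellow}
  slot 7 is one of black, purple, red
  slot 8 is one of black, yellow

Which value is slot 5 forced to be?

purple

The 8 variables draw from only 8 values {black, green, orange, pink, purple, red, white, yellow}, so each is used; only slot 2 can be pink, hence slot 2 = pink.
Among the 7 still-open variables, red fits only slot 7 (and all 7 values in {black, green, orange, purple, red, white, yellow} must be used), so slot 7 = red.
The 6 still-open variables draw from only 6 values {black, green, orange, purple, white, yellow}, so each is used; only slot 3 can be white, hence slot 3 = white.
The 5 still-open variables together cover exactly {black, green, orange, purple, yellow} — 5 values for 5 variables — and purple appears only in slot 5's list, so slot 5 = purple.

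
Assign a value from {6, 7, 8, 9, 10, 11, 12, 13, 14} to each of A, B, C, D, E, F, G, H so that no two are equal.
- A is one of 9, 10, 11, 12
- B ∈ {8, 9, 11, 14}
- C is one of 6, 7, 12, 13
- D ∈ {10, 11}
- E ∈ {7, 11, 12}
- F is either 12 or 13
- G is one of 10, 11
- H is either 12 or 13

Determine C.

The 2 variables D and G are confined to {10, 11}, which locks those values in; drop them from A, B, E.
F and H between them cover only {12, 13} — a naked pair. Remove those values from A, C, E.
A's domain is down to {9}, so A = 9. Eliminate 9 elsewhere: B.
E must be 7 (only option left). Eliminate 7 elsewhere: C.
So C = 6.

6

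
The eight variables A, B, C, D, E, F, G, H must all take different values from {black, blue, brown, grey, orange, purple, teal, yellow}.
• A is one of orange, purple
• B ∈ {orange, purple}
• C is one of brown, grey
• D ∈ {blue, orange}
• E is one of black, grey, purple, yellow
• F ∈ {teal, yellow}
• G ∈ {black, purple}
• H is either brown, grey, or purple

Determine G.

Among the 8 variables, blue fits only D (and all 8 values in {black, blue, brown, grey, orange, purple, teal, yellow} must be used), so D = blue.
Among the 7 still-open variables, teal fits only F (and all 7 values in {black, brown, grey, orange, purple, teal, yellow} must be used), so F = teal.
The 6 still-open variables draw from only 6 values {black, brown, grey, orange, purple, yellow}, so each is used; only E can be yellow, hence E = yellow.
Among the 5 still-open variables, black fits only G (and all 5 values in {black, brown, grey, orange, purple} must be used), so G = black.

black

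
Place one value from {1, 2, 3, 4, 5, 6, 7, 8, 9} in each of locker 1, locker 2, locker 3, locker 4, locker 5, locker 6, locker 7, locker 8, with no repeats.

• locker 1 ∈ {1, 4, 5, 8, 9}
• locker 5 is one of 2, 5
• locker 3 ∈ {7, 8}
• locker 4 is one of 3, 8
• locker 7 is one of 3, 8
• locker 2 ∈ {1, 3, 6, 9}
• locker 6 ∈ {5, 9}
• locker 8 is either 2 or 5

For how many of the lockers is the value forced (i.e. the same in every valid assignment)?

2

locker 4 and locker 7 share exactly the 2 values {3, 8}; by pigeonhole those values go to them, so strike 3, 8 from locker 1, locker 2, locker 3.
That leaves locker 3 = 7.
The 2 variables locker 5 and locker 8 are confined to {2, 5}, which locks those values in; drop them from locker 1, locker 6.
locker 6 has just one choice, so locker 6 = 9. Eliminate 9 elsewhere: locker 1, locker 2.
Determined: locker 3=7, locker 6=9. The other lockers each still have more than one consistent value. That makes 2.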